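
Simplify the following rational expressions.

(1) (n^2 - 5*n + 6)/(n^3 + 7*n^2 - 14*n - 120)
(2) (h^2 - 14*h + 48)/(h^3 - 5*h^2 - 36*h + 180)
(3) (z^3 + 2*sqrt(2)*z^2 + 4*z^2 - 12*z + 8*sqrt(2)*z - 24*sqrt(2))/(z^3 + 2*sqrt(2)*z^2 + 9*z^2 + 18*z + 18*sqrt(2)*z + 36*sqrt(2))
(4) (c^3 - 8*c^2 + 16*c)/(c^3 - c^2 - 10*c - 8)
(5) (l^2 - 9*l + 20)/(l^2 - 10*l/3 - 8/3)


(1) = (n^2 - 5*n + 6)/(n^3 + 7*n^2 - 14*n - 120)
(2) = (h - 8)/(h^2 + h - 30)
(3) = (z - 2)/(z + 3)
(4) = (c^2 - 4*c)/(c^2 + 3*c + 2)
(5) = (3*l - 15)/(3*l + 2)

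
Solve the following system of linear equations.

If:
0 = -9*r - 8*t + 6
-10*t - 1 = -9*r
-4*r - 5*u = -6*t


Then:
r = 34/81
t = 5/18
u = -1/405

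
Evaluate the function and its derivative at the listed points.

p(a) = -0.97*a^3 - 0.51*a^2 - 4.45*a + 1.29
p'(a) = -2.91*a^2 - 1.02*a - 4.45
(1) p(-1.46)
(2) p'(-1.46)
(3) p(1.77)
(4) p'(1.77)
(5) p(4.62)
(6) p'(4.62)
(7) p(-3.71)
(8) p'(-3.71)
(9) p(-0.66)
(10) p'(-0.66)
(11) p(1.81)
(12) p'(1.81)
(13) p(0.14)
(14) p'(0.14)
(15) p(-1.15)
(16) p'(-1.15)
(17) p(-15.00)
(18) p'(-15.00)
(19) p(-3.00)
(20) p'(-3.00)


(1) = 9.72
(2) = -9.16
(3) = -13.56
(4) = -15.37
(5) = -125.81
(6) = -71.27
(7) = 60.31
(8) = -40.72
(9) = 4.28
(10) = -5.04
(11) = -14.19
(12) = -15.83
(13) = 0.65
(14) = -4.65
(15) = 7.21
(16) = -7.13
(17) = 3227.04
(18) = -643.90
(19) = 36.24
(20) = -27.58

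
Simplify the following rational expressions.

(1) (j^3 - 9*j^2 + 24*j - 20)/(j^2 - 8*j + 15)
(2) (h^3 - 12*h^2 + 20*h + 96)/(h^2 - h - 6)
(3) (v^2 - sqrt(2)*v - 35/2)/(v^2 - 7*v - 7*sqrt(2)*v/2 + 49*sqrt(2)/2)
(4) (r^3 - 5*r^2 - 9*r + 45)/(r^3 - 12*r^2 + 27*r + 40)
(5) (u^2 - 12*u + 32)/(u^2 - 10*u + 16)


(1) = (j^2 - 4*j + 4)/(j - 3)
(2) = (h^2 - 14*h + 48)/(h - 3)
(3) = (4*v + 10*sqrt(2))/(4*v - 28)
(4) = (r^2 - 9)/(r^2 - 7*r - 8)
(5) = (u - 4)/(u - 2)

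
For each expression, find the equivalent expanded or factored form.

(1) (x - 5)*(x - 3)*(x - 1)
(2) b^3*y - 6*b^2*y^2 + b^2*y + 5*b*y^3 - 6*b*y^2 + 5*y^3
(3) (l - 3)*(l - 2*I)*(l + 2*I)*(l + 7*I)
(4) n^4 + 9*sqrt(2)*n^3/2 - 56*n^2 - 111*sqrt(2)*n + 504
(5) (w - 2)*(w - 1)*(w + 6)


(1) = x^3 - 9*x^2 + 23*x - 15
(2) = (b - 5*y)*(b - y)*(b*y + y)
(3) = l^4 - 3*l^3 + 7*I*l^3 + 4*l^2 - 21*I*l^2 - 12*l + 28*I*l - 84*I
(4) = (n - 4*sqrt(2))*(n - 3*sqrt(2)/2)*(n + 3*sqrt(2))*(n + 7*sqrt(2))
(5) = w^3 + 3*w^2 - 16*w + 12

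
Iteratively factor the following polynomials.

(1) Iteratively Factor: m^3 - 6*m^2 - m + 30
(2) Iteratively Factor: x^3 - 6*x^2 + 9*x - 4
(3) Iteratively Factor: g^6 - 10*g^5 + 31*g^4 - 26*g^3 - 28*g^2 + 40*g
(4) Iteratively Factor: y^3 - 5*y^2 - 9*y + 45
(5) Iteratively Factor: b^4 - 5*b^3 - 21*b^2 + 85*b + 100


(1) = (m + 2)*(m^2 - 8*m + 15) = (m - 5)*(m + 2)*(m - 3)
(2) = (x - 1)*(x^2 - 5*x + 4) = (x - 1)^2*(x - 4)
(3) = (g + 1)*(g^5 - 11*g^4 + 42*g^3 - 68*g^2 + 40*g) = (g - 5)*(g + 1)*(g^4 - 6*g^3 + 12*g^2 - 8*g) = g*(g - 5)*(g + 1)*(g^3 - 6*g^2 + 12*g - 8) = g*(g - 5)*(g - 2)*(g + 1)*(g^2 - 4*g + 4) = g*(g - 5)*(g - 2)^2*(g + 1)*(g - 2)
(4) = (y + 3)*(y^2 - 8*y + 15) = (y - 3)*(y + 3)*(y - 5)
(5) = (b - 5)*(b^3 - 21*b - 20) = (b - 5)*(b + 4)*(b^2 - 4*b - 5) = (b - 5)^2*(b + 4)*(b + 1)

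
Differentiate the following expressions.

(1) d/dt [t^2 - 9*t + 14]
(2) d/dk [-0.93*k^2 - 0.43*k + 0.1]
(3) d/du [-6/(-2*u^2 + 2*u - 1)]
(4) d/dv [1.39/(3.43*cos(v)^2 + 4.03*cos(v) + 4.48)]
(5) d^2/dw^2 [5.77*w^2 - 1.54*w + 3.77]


(1) = 2*t - 9
(2) = -1.86*k - 0.43
(3) = 12*(1 - 2*u)/(2*u^2 - 2*u + 1)^2
(4) = (9.5354*cos(v) + 5.6017)*sin(v)/(3.43*cos(v)^2 + 4.03*cos(v) + 4.48)^2
(5) = 11.5400000000000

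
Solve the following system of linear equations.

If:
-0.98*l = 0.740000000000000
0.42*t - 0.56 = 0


Then:
l = -0.76
t = 1.33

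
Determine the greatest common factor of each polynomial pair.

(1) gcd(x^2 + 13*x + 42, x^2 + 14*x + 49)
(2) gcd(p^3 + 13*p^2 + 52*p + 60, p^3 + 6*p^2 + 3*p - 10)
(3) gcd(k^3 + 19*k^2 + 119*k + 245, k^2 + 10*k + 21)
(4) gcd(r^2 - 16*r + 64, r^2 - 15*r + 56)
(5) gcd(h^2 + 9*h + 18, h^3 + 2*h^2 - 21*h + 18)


(1) = x + 7
(2) = p^2 + 7*p + 10
(3) = k + 7
(4) = r - 8
(5) = h + 6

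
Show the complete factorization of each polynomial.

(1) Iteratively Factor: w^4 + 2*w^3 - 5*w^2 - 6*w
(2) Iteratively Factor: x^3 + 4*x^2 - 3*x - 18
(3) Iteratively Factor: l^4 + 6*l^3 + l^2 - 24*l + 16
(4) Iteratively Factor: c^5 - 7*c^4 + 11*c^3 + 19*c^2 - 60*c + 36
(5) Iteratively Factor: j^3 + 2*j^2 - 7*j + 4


(1) = (w - 2)*(w^3 + 4*w^2 + 3*w) = (w - 2)*(w + 1)*(w^2 + 3*w) = w*(w - 2)*(w + 1)*(w + 3)
(2) = (x - 2)*(x^2 + 6*x + 9) = (x - 2)*(x + 3)*(x + 3)
(3) = (l + 4)*(l^3 + 2*l^2 - 7*l + 4) = (l + 4)^2*(l^2 - 2*l + 1) = (l - 1)*(l + 4)^2*(l - 1)
(4) = (c + 2)*(c^4 - 9*c^3 + 29*c^2 - 39*c + 18) = (c - 3)*(c + 2)*(c^3 - 6*c^2 + 11*c - 6) = (c - 3)*(c - 2)*(c + 2)*(c^2 - 4*c + 3) = (c - 3)*(c - 2)*(c - 1)*(c + 2)*(c - 3)
(5) = (j + 4)*(j^2 - 2*j + 1) = (j - 1)*(j + 4)*(j - 1)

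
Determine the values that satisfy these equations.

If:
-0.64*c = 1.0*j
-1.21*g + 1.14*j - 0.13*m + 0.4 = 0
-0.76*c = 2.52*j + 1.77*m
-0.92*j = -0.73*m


Then:
c = 0.00
g = 0.33
j = 0.00
m = 0.00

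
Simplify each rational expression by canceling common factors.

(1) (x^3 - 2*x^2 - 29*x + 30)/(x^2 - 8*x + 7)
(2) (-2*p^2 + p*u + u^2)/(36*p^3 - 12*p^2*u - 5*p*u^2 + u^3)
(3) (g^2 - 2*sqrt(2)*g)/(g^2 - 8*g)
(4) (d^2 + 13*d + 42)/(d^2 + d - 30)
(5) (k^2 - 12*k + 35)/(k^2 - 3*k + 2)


(1) = (x^2 - x - 30)/(x - 7)
(2) = (-2*p^2 + p*u + u^2)/(36*p^3 - 12*p^2*u - 5*p*u^2 + u^3)
(3) = (g - 2*sqrt(2))/(g - 8)
(4) = (d + 7)/(d - 5)
(5) = (k^2 - 12*k + 35)/(k^2 - 3*k + 2)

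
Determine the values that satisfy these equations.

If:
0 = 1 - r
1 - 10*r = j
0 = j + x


Then:
j = -9
r = 1
x = 9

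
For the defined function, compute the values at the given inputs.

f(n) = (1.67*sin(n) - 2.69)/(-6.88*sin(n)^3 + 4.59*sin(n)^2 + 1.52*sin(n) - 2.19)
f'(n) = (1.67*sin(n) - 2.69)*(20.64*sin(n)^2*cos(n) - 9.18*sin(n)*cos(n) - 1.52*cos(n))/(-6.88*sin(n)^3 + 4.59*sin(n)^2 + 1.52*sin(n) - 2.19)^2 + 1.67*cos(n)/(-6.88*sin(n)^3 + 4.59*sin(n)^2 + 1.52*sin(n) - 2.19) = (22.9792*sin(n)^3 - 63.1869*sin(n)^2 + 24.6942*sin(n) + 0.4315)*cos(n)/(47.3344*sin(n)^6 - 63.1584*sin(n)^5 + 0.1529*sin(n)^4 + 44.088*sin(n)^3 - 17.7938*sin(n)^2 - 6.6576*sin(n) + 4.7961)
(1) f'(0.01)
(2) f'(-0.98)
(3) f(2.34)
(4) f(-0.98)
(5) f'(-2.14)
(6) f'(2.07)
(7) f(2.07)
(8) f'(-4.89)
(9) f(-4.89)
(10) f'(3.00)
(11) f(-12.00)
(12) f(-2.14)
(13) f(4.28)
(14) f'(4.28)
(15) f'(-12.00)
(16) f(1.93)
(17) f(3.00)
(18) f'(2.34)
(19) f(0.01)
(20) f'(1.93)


(1) = 0.14
(2) = -3.20
(3) = 1.16
(4) = -1.12
(5) = 2.80
(6) = 1.36
(7) = 0.62
(8) = -0.33
(9) = 0.37
(10) = -0.74
(11) = 1.61
(12) = -1.05
(13) = -0.78
(14) = 1.33
(15) = -0.65
(16) = 0.47
(17) = 1.29
(18) = 2.51
(19) = 1.23
(20) = 0.80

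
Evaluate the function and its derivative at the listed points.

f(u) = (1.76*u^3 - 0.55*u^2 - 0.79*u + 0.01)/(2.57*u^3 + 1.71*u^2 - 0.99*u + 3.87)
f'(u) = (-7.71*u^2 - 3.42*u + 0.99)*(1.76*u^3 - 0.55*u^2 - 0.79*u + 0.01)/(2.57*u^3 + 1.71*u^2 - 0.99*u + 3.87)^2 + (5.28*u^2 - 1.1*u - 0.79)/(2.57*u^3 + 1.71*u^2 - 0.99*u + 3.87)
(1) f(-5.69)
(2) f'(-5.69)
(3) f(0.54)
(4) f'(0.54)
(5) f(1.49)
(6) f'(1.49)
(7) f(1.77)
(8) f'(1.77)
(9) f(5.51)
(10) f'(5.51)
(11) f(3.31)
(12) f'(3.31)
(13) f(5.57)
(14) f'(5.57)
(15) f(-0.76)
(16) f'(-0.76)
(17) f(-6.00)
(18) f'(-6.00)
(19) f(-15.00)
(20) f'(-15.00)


(1) = 0.83
(2) = 0.03
(3) = -0.07
(4) = 0.09
(5) = 0.23
(6) = 0.29
(7) = 0.31
(8) = 0.22
(9) = 0.57
(10) = 0.02
(11) = 0.49
(12) = 0.06
(13) = 0.57
(14) = 0.02
(15) = -0.11
(16) = 0.71
(17) = 0.82
(18) = 0.03
(19) = 0.73
(20) = 0.00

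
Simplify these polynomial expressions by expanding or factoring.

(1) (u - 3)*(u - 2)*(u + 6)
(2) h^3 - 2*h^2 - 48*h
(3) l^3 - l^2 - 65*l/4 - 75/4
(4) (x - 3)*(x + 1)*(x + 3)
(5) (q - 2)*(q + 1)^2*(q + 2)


(1) = u^3 + u^2 - 24*u + 36
(2) = h*(h - 8)*(h + 6)
(3) = (l - 5)*(l + 3/2)*(l + 5/2)
(4) = x^3 + x^2 - 9*x - 9
(5) = q^4 + 2*q^3 - 3*q^2 - 8*q - 4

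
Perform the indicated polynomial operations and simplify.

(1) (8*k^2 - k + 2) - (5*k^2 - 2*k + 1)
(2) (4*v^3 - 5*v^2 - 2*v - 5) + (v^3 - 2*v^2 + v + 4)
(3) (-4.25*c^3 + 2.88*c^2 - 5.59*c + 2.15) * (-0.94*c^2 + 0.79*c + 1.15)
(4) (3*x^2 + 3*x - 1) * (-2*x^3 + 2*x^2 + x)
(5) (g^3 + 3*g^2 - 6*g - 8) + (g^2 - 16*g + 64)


(1) = 3*k^2 + k + 1
(2) = 5*v^3 - 7*v^2 - v - 1
(3) = 3.995*c^5 - 6.0647*c^4 + 2.6423*c^3 - 3.1251*c^2 - 4.73*c + 2.4725
(4) = -6*x^5 + 11*x^3 + x^2 - x
(5) = g^3 + 4*g^2 - 22*g + 56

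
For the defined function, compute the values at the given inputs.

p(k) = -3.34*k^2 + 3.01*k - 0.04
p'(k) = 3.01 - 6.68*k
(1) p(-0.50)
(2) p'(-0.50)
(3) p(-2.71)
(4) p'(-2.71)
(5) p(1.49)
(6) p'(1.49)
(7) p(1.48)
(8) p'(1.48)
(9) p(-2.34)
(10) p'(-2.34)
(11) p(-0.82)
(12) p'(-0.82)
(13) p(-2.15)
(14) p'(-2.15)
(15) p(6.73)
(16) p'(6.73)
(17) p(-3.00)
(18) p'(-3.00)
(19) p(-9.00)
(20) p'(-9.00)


(1) = -2.38
(2) = 6.35
(3) = -32.73
(4) = 21.11
(5) = -2.97
(6) = -6.94
(7) = -2.90
(8) = -6.88
(9) = -25.37
(10) = 18.64
(11) = -4.75
(12) = 8.49
(13) = -21.95
(14) = 17.37
(15) = -131.06
(16) = -41.95
(17) = -39.13
(18) = 23.05
(19) = -297.67
(20) = 63.13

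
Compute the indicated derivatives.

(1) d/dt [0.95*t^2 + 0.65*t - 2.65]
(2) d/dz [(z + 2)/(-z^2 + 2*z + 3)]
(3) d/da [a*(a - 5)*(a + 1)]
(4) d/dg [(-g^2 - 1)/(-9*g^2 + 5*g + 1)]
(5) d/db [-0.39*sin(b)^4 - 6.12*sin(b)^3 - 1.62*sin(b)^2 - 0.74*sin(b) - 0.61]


(1) = 1.9*t + 0.65
(2) = (-z^2 + 2*z + 2*(z - 1)*(z + 2) + 3)/(-z^2 + 2*z + 3)^2
(3) = 3*a^2 - 8*a - 5
(4) = 5*(-g^2 - 4*g + 1)/(81*g^4 - 90*g^3 + 7*g^2 + 10*g + 1)
(5) = (-4.41*sin(b) + 0.39*sin(3*b) + 9.18*cos(2*b) - 9.92)*cos(b)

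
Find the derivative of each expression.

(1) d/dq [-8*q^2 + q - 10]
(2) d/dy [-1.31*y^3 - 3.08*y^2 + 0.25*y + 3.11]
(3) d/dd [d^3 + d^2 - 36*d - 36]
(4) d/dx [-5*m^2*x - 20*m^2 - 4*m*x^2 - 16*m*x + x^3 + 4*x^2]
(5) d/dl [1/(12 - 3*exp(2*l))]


(1) = 1 - 16*q
(2) = -3.93*y^2 - 6.16*y + 0.25
(3) = 3*d^2 + 2*d - 36
(4) = -5*m^2 - 8*m*x - 16*m + 3*x^2 + 8*x
(5) = 2*exp(2*l)/(3*(exp(2*l) - 4)^2)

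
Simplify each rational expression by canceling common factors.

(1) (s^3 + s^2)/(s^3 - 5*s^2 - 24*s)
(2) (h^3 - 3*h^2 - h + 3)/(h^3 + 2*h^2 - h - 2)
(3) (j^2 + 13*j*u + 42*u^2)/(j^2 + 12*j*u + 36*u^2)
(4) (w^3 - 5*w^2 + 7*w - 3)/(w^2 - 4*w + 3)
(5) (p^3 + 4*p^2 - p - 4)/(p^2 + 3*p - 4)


(1) = (s^2 + s)/(s^2 - 5*s - 24)
(2) = (h - 3)/(h + 2)
(3) = (j + 7*u)/(j + 6*u)
(4) = w - 1
(5) = p + 1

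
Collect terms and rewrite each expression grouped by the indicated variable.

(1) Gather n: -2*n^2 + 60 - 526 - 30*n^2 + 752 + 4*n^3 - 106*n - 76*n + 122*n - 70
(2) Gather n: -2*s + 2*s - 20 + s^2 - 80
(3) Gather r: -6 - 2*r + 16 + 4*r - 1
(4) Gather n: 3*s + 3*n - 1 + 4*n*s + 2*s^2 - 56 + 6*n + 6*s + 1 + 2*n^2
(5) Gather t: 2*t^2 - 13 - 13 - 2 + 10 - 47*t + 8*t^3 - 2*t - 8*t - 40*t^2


(1) = 4*n^3 - 32*n^2 - 60*n + 216
(2) = s^2 - 100
(3) = 2*r + 9
(4) = 2*n^2 + n*(4*s + 9) + 2*s^2 + 9*s - 56
(5) = 8*t^3 - 38*t^2 - 57*t - 18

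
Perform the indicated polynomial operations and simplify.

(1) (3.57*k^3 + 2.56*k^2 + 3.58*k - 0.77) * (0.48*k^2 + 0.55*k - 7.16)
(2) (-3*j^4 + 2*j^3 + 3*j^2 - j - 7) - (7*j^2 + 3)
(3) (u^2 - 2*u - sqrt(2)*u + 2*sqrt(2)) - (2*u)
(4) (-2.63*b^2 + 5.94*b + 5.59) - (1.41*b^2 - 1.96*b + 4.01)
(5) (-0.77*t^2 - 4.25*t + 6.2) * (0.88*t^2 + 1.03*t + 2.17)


(1) = 1.7136*k^5 + 3.1923*k^4 - 22.4348*k^3 - 16.7302*k^2 - 26.0563*k + 5.5132
(2) = -3*j^4 + 2*j^3 - 4*j^2 - j - 10
(3) = u^2 - 4*u - sqrt(2)*u + 2*sqrt(2)
(4) = -4.04*b^2 + 7.9*b + 1.58
(5) = -0.6776*t^4 - 4.5331*t^3 - 0.5924*t^2 - 2.8365*t + 13.454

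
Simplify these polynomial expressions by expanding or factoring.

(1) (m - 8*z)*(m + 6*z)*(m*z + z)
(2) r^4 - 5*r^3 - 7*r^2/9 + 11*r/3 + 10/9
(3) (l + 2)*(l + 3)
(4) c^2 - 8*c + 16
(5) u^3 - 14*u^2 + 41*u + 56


(1) = m^3*z - 2*m^2*z^2 + m^2*z - 48*m*z^3 - 2*m*z^2 - 48*z^3
(2) = (r - 5)*(r - 1)*(r + 1/3)*(r + 2/3)
(3) = l^2 + 5*l + 6
(4) = (c - 4)^2
(5) = (u - 8)*(u - 7)*(u + 1)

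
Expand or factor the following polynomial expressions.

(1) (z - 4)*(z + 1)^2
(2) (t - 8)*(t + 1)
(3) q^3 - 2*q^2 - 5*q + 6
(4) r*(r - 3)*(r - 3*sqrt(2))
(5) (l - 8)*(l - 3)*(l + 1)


(1) = z^3 - 2*z^2 - 7*z - 4
(2) = t^2 - 7*t - 8
(3) = (q - 3)*(q - 1)*(q + 2)
(4) = r^3 - 3*sqrt(2)*r^2 - 3*r^2 + 9*sqrt(2)*r
(5) = l^3 - 10*l^2 + 13*l + 24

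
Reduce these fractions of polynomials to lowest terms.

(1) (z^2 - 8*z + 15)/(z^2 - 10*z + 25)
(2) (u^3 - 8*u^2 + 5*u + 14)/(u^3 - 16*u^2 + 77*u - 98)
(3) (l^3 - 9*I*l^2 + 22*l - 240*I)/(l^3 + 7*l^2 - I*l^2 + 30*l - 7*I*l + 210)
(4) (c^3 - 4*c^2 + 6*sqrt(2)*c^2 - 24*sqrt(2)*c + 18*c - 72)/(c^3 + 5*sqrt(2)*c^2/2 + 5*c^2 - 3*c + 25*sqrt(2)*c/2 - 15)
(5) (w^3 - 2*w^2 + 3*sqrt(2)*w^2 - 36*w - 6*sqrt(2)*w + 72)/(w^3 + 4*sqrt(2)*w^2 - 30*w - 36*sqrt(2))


(1) = (z - 3)/(z - 5)
(2) = (u + 1)/(u - 7)
(3) = (l - 8*I)/(l + 7)
(4) = (2*c^2 + c*(-8 + 6*sqrt(2)) - 24*sqrt(2))/(2*c^2 + c*(10 - sqrt(2)) - 5*sqrt(2))
(5) = (w - 2)/(w + sqrt(2))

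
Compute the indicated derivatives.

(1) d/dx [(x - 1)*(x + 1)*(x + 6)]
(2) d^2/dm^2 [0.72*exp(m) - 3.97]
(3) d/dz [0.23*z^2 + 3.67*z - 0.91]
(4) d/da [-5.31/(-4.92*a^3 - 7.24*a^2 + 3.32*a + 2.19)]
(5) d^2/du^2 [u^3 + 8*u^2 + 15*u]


(1) = 3*x^2 + 12*x - 1
(2) = 0.72*exp(m)
(3) = 0.46*z + 3.67
(4) = (-78.3756*a^2 - 76.8888*a + 17.6292)/(4.92*a^3 + 7.24*a^2 - 3.32*a - 2.19)^2
(5) = 6*u + 16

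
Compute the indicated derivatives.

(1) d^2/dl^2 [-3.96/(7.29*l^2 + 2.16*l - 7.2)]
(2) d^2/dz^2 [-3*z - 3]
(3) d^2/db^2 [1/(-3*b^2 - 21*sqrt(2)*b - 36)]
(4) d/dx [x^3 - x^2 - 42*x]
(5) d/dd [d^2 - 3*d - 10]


(1) = (420.901272*l^2 + 124.711488*l - 3.96*(14.58*l + 2.16)*(29.16*l + 4.32) - 415.70496)/(7.29*l^2 + 2.16*l - 7.2)^3
(2) = 0
(3) = 2*(b^2 + 7*sqrt(2)*b - (2*b + 7*sqrt(2))^2 + 12)/(3*(b^2 + 7*sqrt(2)*b + 12)^3)
(4) = 3*x^2 - 2*x - 42
(5) = 2*d - 3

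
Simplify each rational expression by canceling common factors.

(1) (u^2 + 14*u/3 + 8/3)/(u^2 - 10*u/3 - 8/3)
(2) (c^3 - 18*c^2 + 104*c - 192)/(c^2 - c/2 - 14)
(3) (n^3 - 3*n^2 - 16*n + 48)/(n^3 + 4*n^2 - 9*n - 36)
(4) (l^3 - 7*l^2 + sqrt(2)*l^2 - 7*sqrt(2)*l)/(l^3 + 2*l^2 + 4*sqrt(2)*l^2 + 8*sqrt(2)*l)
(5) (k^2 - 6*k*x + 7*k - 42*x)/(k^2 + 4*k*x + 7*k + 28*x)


(1) = (u + 4)/(u - 4)
(2) = (2*c^2 - 28*c + 96)/(2*c + 7)
(3) = (n - 4)/(n + 3)
(4) = (l^2 + l*(-7 + sqrt(2)) - 7*sqrt(2))/(l^2 + l*(2 + 4*sqrt(2)) + 8*sqrt(2))
(5) = (k - 6*x)/(k + 4*x)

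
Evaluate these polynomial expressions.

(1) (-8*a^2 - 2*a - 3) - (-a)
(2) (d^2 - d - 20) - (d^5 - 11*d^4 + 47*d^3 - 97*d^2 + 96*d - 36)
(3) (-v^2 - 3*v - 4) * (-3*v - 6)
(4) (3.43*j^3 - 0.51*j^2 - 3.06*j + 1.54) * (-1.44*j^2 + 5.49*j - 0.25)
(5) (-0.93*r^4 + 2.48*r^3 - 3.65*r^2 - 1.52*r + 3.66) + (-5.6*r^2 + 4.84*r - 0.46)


(1) = -8*a^2 - a - 3
(2) = -d^5 + 11*d^4 - 47*d^3 + 98*d^2 - 97*d + 16
(3) = 3*v^3 + 15*v^2 + 30*v + 24
(4) = -4.9392*j^5 + 19.5651*j^4 + 0.749*j^3 - 18.8895*j^2 + 9.2196*j - 0.385
(5) = -0.93*r^4 + 2.48*r^3 - 9.25*r^2 + 3.32*r + 3.2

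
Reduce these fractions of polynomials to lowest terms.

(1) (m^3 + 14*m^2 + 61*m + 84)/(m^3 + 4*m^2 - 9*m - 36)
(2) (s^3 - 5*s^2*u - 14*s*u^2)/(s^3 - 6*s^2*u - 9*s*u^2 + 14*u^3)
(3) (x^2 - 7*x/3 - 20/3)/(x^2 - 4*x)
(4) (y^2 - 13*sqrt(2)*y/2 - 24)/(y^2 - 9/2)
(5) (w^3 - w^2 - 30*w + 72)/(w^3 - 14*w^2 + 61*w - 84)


(1) = (m + 7)/(m - 3)
(2) = s/(s - u)
(3) = (3*x + 5)/(3*x)
(4) = (4*y - 32*sqrt(2))/(4*y - 6*sqrt(2))
(5) = (w + 6)/(w - 7)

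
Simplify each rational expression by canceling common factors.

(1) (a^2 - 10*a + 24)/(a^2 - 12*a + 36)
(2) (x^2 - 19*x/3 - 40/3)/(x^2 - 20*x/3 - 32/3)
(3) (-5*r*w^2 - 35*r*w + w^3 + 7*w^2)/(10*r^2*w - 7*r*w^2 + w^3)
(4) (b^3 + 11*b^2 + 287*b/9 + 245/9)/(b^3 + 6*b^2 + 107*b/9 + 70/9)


(1) = (a - 4)/(a - 6)
(2) = (3*x + 5)/(3*x + 4)
(3) = (-w - 7)/(2*r - w)
(4) = (b + 7)/(b + 2)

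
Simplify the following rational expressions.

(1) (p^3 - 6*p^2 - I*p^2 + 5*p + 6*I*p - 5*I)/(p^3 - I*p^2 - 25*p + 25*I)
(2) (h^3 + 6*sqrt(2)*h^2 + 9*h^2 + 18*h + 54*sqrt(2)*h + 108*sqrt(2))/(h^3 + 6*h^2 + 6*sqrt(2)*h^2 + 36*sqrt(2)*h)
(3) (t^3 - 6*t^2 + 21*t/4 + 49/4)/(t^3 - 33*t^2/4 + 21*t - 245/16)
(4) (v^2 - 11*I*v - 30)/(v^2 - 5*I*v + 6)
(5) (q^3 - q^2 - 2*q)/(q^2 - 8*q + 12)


(1) = (p - 1)/(p + 5)
(2) = (h + 3)/h
(3) = (4*t + 4)/(4*t - 5)
(4) = (v - 5*I)/(v + I)
(5) = (q^2 + q)/(q - 6)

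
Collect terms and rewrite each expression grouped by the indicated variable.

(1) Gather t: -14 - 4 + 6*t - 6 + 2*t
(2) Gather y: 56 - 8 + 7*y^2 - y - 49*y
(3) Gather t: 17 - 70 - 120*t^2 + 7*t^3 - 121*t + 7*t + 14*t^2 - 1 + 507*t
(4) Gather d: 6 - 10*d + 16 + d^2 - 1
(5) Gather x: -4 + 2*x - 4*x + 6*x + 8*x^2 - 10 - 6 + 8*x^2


(1) = 8*t - 24
(2) = 7*y^2 - 50*y + 48
(3) = 7*t^3 - 106*t^2 + 393*t - 54
(4) = d^2 - 10*d + 21
(5) = 16*x^2 + 4*x - 20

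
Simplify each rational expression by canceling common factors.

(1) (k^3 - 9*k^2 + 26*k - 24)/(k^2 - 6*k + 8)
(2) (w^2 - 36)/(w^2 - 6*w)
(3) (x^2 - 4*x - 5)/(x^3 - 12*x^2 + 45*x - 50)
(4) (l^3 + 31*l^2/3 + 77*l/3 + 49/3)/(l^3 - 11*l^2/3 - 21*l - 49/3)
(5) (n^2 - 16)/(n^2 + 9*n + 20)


(1) = k - 3
(2) = (w + 6)/w
(3) = (x + 1)/(x^2 - 7*x + 10)
(4) = (l + 7)/(l - 7)
(5) = (n - 4)/(n + 5)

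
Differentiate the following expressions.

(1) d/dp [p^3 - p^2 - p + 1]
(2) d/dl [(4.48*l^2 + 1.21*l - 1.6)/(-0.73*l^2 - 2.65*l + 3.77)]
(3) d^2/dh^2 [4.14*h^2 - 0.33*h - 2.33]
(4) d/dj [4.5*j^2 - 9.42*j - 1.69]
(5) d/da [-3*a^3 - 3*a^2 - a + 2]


(1) = 3*p^2 - 2*p - 1
(2) = (-10.9887*l^2 + 31.4432*l + 0.3217)/(0.5329*l^4 + 3.869*l^3 + 1.5183*l^2 - 19.981*l + 14.2129)
(3) = 8.28000000000000
(4) = 9.0*j - 9.42
(5) = -9*a^2 - 6*a - 1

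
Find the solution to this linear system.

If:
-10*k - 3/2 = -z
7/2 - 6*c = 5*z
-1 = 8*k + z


Then:
c = 53/108
k = -5/36
z = 1/9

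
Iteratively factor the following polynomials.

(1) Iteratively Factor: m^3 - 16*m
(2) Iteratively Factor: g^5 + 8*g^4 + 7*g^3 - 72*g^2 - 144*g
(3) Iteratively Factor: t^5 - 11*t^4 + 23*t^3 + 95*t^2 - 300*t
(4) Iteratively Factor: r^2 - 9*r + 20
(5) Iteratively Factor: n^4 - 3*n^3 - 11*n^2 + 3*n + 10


(1) = (m)*(m^2 - 16) = m*(m + 4)*(m - 4)
(2) = (g + 3)*(g^4 + 5*g^3 - 8*g^2 - 48*g) = (g + 3)*(g + 4)*(g^3 + g^2 - 12*g) = (g - 3)*(g + 3)*(g + 4)*(g^2 + 4*g) = (g - 3)*(g + 3)*(g + 4)^2*(g)
(3) = (t - 5)*(t^4 - 6*t^3 - 7*t^2 + 60*t) = (t - 5)*(t + 3)*(t^3 - 9*t^2 + 20*t) = (t - 5)*(t - 4)*(t + 3)*(t^2 - 5*t) = (t - 5)^2*(t - 4)*(t + 3)*(t)
(4) = (r - 5)*(r - 4)
(5) = (n + 2)*(n^3 - 5*n^2 - n + 5) = (n + 1)*(n + 2)*(n^2 - 6*n + 5) = (n - 5)*(n + 1)*(n + 2)*(n - 1)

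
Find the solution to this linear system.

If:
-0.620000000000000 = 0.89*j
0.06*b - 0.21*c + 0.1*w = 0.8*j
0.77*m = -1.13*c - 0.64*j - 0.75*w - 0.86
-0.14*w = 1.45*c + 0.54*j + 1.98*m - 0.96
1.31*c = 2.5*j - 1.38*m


Then:
b = -43.00
c = -7.40
j = -0.70
m = 5.76
w = 4.68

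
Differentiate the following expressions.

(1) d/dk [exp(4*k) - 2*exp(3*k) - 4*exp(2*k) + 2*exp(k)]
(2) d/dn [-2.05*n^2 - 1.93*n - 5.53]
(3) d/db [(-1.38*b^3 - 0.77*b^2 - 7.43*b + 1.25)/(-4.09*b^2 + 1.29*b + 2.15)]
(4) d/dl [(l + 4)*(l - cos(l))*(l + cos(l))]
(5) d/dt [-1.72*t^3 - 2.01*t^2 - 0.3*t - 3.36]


(1) = (4*exp(3*k) - 6*exp(2*k) - 8*exp(k) + 2)*exp(k)
(2) = -4.1*n - 1.93
(3) = (5.6442*b^4 - 3.5604*b^3 - 40.283*b^2 + 6.914*b - 17.587)/(16.7281*b^4 - 10.5522*b^3 - 15.9229*b^2 + 5.547*b + 4.6225)
(4) = 3*l^2 + l*sin(2*l) + 8*l + 4*sin(2*l) - cos(l)^2
(5) = -5.16*t^2 - 4.02*t - 0.3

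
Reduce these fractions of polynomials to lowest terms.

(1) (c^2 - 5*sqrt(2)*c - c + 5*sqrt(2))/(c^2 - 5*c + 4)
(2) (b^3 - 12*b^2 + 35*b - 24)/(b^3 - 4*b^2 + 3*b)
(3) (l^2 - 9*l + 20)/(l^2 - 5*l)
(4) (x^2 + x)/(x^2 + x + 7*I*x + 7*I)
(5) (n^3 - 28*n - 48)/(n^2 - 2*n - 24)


(1) = (c - 5*sqrt(2))/(c - 4)
(2) = (b - 8)/b
(3) = (l - 4)/l
(4) = x/(x + 7*I)
(5) = n + 2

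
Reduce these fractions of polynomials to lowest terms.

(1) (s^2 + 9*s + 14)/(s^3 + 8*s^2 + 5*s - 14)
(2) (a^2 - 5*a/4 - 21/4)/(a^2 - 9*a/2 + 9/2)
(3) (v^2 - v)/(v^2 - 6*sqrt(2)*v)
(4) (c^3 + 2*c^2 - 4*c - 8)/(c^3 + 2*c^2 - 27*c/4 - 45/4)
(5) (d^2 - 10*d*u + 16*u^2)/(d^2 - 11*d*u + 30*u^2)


(1) = 1/(s - 1)
(2) = (4*a + 7)/(4*a - 6)
(3) = (v - 1)/(v - 6*sqrt(2))
(4) = (4*c^3 + 8*c^2 - 16*c - 32)/(4*c^3 + 8*c^2 - 27*c - 45)
(5) = (d^2 - 10*d*u + 16*u^2)/(d^2 - 11*d*u + 30*u^2)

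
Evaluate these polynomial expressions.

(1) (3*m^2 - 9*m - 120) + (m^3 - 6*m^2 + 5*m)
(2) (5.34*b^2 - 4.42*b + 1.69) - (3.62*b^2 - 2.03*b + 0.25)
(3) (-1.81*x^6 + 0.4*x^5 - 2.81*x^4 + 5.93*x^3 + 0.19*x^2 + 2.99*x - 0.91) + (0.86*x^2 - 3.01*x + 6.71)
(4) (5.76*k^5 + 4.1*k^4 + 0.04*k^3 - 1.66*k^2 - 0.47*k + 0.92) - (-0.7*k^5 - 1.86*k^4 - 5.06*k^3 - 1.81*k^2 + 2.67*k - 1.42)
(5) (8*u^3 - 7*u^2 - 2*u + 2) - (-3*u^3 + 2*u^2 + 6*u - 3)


(1) = m^3 - 3*m^2 - 4*m - 120
(2) = 1.72*b^2 - 2.39*b + 1.44
(3) = -1.81*x^6 + 0.4*x^5 - 2.81*x^4 + 5.93*x^3 + 1.05*x^2 - 0.02*x + 5.8
(4) = 6.46*k^5 + 5.96*k^4 + 5.1*k^3 + 0.15*k^2 - 3.14*k + 2.34
(5) = 11*u^3 - 9*u^2 - 8*u + 5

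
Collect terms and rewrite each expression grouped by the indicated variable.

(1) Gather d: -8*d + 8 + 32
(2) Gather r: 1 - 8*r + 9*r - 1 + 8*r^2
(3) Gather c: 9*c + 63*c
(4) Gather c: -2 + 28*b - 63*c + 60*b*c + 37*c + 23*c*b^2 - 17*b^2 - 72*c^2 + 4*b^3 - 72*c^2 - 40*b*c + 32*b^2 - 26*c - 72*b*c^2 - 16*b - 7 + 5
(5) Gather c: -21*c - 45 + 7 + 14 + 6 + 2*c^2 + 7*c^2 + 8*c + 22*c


(1) = 40 - 8*d
(2) = 8*r^2 + r
(3) = 72*c
(4) = 4*b^3 + 15*b^2 + 12*b + c^2*(-72*b - 144) + c*(23*b^2 + 20*b - 52) - 4
(5) = 9*c^2 + 9*c - 18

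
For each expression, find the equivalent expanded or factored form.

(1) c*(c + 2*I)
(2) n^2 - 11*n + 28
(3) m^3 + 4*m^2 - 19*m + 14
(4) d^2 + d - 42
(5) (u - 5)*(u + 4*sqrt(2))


(1) = c^2 + 2*I*c
(2) = (n - 7)*(n - 4)
(3) = (m - 2)*(m - 1)*(m + 7)
(4) = (d - 6)*(d + 7)
(5) = u^2 - 5*u + 4*sqrt(2)*u - 20*sqrt(2)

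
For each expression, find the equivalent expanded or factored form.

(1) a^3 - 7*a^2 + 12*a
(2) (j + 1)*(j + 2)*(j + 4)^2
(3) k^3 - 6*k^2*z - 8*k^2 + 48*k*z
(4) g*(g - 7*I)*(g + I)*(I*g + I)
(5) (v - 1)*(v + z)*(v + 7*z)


(1) = a*(a - 4)*(a - 3)
(2) = j^4 + 11*j^3 + 42*j^2 + 64*j + 32
(3) = k*(k - 8)*(k - 6*z)
(4) = I*g^4 + 6*g^3 + I*g^3 + 6*g^2 + 7*I*g^2 + 7*I*g
(5) = v^3 + 8*v^2*z - v^2 + 7*v*z^2 - 8*v*z - 7*z^2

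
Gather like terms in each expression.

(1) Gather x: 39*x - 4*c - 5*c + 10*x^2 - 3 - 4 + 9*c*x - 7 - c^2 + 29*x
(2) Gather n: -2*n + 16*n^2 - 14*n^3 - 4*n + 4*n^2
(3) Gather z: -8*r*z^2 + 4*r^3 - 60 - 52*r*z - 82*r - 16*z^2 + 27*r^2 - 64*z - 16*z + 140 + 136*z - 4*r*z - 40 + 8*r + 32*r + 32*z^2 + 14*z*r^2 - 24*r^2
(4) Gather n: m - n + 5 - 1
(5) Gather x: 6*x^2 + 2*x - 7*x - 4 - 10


(1) = -c^2 - 9*c + 10*x^2 + x*(9*c + 68) - 14
(2) = -14*n^3 + 20*n^2 - 6*n
(3) = 4*r^3 + 3*r^2 - 42*r + z^2*(16 - 8*r) + z*(14*r^2 - 56*r + 56) + 40
(4) = m - n + 4
(5) = 6*x^2 - 5*x - 14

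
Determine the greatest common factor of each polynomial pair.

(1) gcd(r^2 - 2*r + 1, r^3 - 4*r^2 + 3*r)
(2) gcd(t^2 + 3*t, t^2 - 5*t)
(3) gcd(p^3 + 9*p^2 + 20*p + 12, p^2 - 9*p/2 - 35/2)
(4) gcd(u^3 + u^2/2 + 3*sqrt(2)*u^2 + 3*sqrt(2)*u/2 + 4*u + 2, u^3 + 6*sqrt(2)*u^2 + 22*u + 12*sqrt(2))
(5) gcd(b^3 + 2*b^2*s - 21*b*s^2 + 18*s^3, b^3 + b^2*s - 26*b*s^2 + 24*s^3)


(1) = r - 1
(2) = gcd(t*(t + 3), t*(t - 5)) = t
(3) = gcd((p + 1)*(p + 2)*(p + 6), (p - 7)*(p + 5/2)) = 1
(4) = gcd((u + 1/2)*(u + sqrt(2))*(u + 2*sqrt(2)), (u + sqrt(2))*(u + 2*sqrt(2))*(u + 3*sqrt(2))) = u^2 + 3*sqrt(2)*u + 4
(5) = gcd((b - 3*s)*(b - s)*(b + 6*s), (b - 4*s)*(b - s)*(b + 6*s)) = -b^2 - 5*b*s + 6*s^2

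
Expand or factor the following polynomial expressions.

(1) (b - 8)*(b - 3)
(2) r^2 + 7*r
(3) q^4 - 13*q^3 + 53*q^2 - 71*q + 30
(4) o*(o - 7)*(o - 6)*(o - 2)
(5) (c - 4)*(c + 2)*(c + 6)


(1) = b^2 - 11*b + 24
(2) = r*(r + 7)
(3) = (q - 6)*(q - 5)*(q - 1)^2
(4) = o^4 - 15*o^3 + 68*o^2 - 84*o
(5) = c^3 + 4*c^2 - 20*c - 48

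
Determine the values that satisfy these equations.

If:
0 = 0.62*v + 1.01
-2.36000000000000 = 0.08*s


Then:
s = -29.50
v = -1.63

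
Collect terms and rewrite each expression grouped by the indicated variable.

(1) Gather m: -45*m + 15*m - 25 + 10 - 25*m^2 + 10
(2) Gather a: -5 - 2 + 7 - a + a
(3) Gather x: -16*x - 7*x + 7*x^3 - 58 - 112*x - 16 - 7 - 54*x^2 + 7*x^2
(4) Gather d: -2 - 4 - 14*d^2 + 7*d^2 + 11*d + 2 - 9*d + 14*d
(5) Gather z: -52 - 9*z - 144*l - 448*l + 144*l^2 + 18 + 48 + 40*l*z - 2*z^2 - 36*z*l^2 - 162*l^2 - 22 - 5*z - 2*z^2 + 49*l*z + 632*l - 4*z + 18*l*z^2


(1) = -25*m^2 - 30*m - 5
(2) = 0
(3) = 7*x^3 - 47*x^2 - 135*x - 81
(4) = -7*d^2 + 16*d - 4
(5) = -18*l^2 + 40*l + z^2*(18*l - 4) + z*(-36*l^2 + 89*l - 18) - 8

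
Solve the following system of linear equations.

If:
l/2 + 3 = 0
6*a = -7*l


Then:
a = 7
l = -6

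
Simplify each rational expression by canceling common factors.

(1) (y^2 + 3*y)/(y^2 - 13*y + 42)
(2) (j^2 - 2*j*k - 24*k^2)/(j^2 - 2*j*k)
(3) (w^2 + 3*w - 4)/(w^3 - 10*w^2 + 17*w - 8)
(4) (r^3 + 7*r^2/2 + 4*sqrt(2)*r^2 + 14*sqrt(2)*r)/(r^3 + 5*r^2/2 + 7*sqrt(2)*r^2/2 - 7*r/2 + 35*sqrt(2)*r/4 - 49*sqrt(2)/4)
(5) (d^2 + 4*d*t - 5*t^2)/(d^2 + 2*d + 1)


(1) = (y^2 + 3*y)/(y^2 - 13*y + 42)
(2) = (j^2 - 2*j*k - 24*k^2)/(j^2 - 2*j*k)
(3) = (w + 4)/(w^2 - 9*w + 8)
(4) = (8*r^2 + 32*sqrt(2)*r)/(8*r^2 + r*(-8 + 28*sqrt(2)) - 28*sqrt(2))
(5) = (d^2 + 4*d*t - 5*t^2)/(d^2 + 2*d + 1)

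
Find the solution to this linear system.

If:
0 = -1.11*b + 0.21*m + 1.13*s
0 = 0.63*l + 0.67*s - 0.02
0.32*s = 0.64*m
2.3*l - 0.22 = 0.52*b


Then:
b = -0.05
l = 0.08
m = -0.02
s = -0.05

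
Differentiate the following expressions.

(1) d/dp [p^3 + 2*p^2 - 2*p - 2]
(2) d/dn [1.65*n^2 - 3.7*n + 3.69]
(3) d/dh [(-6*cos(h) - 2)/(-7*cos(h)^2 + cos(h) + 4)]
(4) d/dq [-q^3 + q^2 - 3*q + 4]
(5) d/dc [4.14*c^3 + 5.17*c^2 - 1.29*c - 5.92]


(1) = 3*p^2 + 4*p - 2
(2) = 3.3*n - 3.7
(3) = 2*(-21*sin(h)^2 + 14*cos(h) + 32)*sin(h)/(-7*cos(h)^2 + cos(h) + 4)^2
(4) = -3*q^2 + 2*q - 3
(5) = 12.42*c^2 + 10.34*c - 1.29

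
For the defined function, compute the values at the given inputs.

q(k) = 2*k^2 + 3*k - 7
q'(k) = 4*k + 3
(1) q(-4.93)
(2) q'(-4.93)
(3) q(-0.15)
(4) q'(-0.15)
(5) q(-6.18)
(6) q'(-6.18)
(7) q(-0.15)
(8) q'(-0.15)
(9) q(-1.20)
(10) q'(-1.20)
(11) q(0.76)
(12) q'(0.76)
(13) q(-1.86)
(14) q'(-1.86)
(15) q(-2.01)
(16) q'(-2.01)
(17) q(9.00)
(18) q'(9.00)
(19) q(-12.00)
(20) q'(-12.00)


(1) = 26.82
(2) = -16.72
(3) = -7.41
(4) = 2.40
(5) = 50.84
(6) = -21.72
(7) = -7.41
(8) = 2.40
(9) = -7.72
(10) = -1.80
(11) = -3.56
(12) = 6.04
(13) = -5.66
(14) = -4.44
(15) = -4.95
(16) = -5.04
(17) = 182.00
(18) = 39.00
(19) = 245.00
(20) = -45.00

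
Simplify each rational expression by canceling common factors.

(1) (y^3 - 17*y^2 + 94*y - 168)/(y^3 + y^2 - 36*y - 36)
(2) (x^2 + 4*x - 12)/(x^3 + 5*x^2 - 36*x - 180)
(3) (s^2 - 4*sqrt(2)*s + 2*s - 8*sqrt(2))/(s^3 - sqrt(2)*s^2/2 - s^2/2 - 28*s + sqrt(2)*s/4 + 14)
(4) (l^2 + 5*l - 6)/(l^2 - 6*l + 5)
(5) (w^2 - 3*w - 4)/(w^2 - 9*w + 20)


(1) = (y^2 - 11*y + 28)/(y^2 + 7*y + 6)
(2) = (x - 2)/(x^2 - x - 30)
(3) = (4*s + 8)/(4*s^2 + s*(-2 + 14*sqrt(2)) - 7*sqrt(2))
(4) = (l + 6)/(l - 5)
(5) = (w + 1)/(w - 5)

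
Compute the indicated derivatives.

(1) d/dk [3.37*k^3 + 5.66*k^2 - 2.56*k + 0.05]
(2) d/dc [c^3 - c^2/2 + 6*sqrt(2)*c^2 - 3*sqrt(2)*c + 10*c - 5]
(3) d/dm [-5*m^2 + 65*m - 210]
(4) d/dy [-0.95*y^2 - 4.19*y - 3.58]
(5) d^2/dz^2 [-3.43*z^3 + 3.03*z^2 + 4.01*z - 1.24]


(1) = 10.11*k^2 + 11.32*k - 2.56
(2) = 3*c^2 - c + 12*sqrt(2)*c - 3*sqrt(2) + 10
(3) = 65 - 10*m
(4) = -1.9*y - 4.19
(5) = 6.06 - 20.58*z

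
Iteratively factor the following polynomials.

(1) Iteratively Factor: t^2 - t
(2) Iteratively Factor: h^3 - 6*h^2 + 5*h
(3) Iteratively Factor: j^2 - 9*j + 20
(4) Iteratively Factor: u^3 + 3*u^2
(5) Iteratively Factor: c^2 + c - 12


(1) = (t)*(t - 1)
(2) = (h - 1)*(h^2 - 5*h) = h*(h - 1)*(h - 5)
(3) = (j - 4)*(j - 5)
(4) = (u + 3)*(u^2) = u*(u + 3)*(u)
(5) = (c - 3)*(c + 4)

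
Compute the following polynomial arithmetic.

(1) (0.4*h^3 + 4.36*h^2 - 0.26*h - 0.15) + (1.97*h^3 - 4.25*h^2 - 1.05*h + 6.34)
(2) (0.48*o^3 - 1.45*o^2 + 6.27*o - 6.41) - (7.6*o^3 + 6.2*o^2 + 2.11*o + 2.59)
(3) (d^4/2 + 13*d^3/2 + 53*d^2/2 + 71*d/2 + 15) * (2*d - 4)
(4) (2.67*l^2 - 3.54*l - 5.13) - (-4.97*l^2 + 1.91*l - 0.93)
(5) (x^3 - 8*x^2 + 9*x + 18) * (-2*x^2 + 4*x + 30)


(1) = 2.37*h^3 + 0.11*h^2 - 1.31*h + 6.19
(2) = -7.12*o^3 - 7.65*o^2 + 4.16*o - 9.0
(3) = d^5 + 11*d^4 + 27*d^3 - 35*d^2 - 112*d - 60
(4) = 7.64*l^2 - 5.45*l - 4.2
(5) = -2*x^5 + 20*x^4 - 20*x^3 - 240*x^2 + 342*x + 540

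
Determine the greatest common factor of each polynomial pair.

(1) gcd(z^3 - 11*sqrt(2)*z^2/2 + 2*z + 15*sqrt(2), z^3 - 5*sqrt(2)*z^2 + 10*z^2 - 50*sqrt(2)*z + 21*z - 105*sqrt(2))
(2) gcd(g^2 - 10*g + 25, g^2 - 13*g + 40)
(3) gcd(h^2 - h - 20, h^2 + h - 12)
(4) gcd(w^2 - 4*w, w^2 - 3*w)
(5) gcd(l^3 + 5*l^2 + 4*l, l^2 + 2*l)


(1) = gcd((z - 5*sqrt(2))*(z - 3*sqrt(2)/2)*(z + sqrt(2)), (z + 3)*(z + 7)*(z - 5*sqrt(2))) = z - 5*sqrt(2)
(2) = g - 5
(3) = gcd((h - 5)*(h + 4), (h - 3)*(h + 4)) = h + 4
(4) = gcd(w*(w - 4), w*(w - 3)) = w
(5) = l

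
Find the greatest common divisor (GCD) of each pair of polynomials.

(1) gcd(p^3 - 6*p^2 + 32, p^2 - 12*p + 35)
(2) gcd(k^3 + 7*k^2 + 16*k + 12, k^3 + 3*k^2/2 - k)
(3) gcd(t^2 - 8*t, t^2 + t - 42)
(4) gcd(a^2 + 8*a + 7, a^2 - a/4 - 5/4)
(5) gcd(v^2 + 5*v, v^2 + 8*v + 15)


(1) = 1
(2) = k + 2
(3) = gcd(t*(t - 8), (t - 6)*(t + 7)) = 1
(4) = gcd((a + 1)*(a + 7), (a - 5/4)*(a + 1)) = a + 1
(5) = v + 5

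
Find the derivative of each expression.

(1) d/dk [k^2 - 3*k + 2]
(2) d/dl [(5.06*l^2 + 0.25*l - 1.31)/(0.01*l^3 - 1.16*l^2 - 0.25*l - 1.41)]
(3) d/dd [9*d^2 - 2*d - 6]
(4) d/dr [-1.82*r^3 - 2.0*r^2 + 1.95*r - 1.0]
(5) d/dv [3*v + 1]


(1) = 2*k - 3
(2) = (-0.0506*l^4 - 0.005*l^3 - 0.9357*l^2 - 17.3084*l - 0.68)/(0.0001*l^6 - 0.0232*l^5 + 1.3406*l^4 + 0.5518*l^3 + 3.3337*l^2 + 0.705*l + 1.9881)
(3) = 18*d - 2
(4) = -5.46*r^2 - 4.0*r + 1.95
(5) = 3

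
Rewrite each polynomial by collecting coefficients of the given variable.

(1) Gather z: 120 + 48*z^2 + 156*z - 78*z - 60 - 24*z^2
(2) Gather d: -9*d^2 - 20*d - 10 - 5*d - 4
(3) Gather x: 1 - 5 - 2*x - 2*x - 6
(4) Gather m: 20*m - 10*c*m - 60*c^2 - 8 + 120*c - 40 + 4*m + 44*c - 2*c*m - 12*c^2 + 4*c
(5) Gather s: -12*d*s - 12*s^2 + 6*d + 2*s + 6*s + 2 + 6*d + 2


(1) = 24*z^2 + 78*z + 60
(2) = -9*d^2 - 25*d - 14
(3) = -4*x - 10
(4) = -72*c^2 + 168*c + m*(24 - 12*c) - 48
(5) = 12*d - 12*s^2 + s*(8 - 12*d) + 4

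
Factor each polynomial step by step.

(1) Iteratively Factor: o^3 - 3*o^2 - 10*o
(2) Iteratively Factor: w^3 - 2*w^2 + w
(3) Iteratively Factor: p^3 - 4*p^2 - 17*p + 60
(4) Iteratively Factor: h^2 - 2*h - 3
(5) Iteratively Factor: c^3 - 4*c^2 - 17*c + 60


(1) = (o - 5)*(o^2 + 2*o) = (o - 5)*(o + 2)*(o)
(2) = (w - 1)*(w^2 - w) = w*(w - 1)*(w - 1)
(3) = (p - 3)*(p^2 - p - 20) = (p - 3)*(p + 4)*(p - 5)
(4) = (h + 1)*(h - 3)
(5) = (c + 4)*(c^2 - 8*c + 15) = (c - 3)*(c + 4)*(c - 5)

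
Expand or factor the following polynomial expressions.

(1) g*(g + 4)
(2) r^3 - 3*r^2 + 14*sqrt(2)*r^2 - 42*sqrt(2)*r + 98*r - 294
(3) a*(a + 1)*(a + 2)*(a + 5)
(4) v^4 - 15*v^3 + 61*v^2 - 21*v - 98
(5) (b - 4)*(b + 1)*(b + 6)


(1) = g^2 + 4*g
(2) = (r - 3)*(r + 7*sqrt(2))^2
(3) = a^4 + 8*a^3 + 17*a^2 + 10*a
(4) = (v - 7)^2*(v - 2)*(v + 1)
(5) = b^3 + 3*b^2 - 22*b - 24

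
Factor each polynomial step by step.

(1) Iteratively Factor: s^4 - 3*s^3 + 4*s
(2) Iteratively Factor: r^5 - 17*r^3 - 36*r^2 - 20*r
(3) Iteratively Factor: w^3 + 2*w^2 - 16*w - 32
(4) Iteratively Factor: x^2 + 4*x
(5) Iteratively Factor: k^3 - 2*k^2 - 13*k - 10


(1) = (s + 1)*(s^3 - 4*s^2 + 4*s) = s*(s + 1)*(s^2 - 4*s + 4) = s*(s - 2)*(s + 1)*(s - 2)
(2) = (r + 2)*(r^4 - 2*r^3 - 13*r^2 - 10*r) = (r + 2)^2*(r^3 - 4*r^2 - 5*r) = (r - 5)*(r + 2)^2*(r^2 + r) = (r - 5)*(r + 1)*(r + 2)^2*(r)
(3) = (w + 4)*(w^2 - 2*w - 8) = (w + 2)*(w + 4)*(w - 4)
(4) = (x + 4)*(x)
(5) = (k + 2)*(k^2 - 4*k - 5) = (k + 1)*(k + 2)*(k - 5)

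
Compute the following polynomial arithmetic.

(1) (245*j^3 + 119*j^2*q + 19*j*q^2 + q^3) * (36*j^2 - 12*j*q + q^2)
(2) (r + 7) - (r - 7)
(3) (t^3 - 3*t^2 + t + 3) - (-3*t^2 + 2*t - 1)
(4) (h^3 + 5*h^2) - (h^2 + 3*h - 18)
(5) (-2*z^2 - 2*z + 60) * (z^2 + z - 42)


(1) = 8820*j^5 + 1344*j^4*q - 499*j^3*q^2 - 73*j^2*q^3 + 7*j*q^4 + q^5
(2) = 14
(3) = t^3 - t + 4
(4) = h^3 + 4*h^2 - 3*h + 18
(5) = -2*z^4 - 4*z^3 + 142*z^2 + 144*z - 2520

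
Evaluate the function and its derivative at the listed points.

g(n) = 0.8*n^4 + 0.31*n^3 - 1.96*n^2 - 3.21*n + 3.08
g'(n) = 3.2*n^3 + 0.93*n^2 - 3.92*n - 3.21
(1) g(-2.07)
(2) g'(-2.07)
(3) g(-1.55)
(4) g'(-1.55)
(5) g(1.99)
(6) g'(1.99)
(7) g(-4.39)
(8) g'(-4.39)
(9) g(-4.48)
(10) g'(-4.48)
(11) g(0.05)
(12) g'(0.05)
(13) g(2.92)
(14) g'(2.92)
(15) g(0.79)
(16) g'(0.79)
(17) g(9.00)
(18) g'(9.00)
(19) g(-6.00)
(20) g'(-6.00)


(1) = 13.26
(2) = -19.49
(3) = 6.81
(4) = -6.82
(5) = 3.92
(6) = 17.89
(7) = 250.30
(8) = -238.81
(9) = 272.51
(10) = -254.71
(11) = 2.91
(12) = -3.40
(13) = 42.87
(14) = 72.94
(15) = -0.21
(16) = -4.15
(17) = 5290.22
(18) = 2369.64
(19) = 921.62
(20) = -637.41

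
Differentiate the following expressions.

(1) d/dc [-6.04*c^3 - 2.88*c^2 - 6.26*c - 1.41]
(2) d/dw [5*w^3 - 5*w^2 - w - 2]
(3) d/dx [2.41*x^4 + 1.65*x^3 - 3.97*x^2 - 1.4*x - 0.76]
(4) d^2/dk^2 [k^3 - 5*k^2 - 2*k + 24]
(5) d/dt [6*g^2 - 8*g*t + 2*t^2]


(1) = -18.12*c^2 - 5.76*c - 6.26
(2) = 15*w^2 - 10*w - 1
(3) = 9.64*x^3 + 4.95*x^2 - 7.94*x - 1.4
(4) = 6*k - 10
(5) = -8*g + 4*t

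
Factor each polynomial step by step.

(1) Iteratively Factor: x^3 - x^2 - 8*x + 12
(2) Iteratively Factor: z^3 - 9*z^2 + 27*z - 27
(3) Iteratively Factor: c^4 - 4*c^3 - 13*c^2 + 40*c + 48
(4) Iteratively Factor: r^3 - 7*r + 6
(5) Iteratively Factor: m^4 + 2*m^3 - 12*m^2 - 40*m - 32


(1) = (x - 2)*(x^2 + x - 6) = (x - 2)^2*(x + 3)
(2) = (z - 3)*(z^2 - 6*z + 9) = (z - 3)^2*(z - 3)
(3) = (c + 1)*(c^3 - 5*c^2 - 8*c + 48) = (c - 4)*(c + 1)*(c^2 - c - 12) = (c - 4)^2*(c + 1)*(c + 3)
(4) = (r - 1)*(r^2 + r - 6) = (r - 2)*(r - 1)*(r + 3)
(5) = (m + 2)*(m^3 - 12*m - 16) = (m + 2)^2*(m^2 - 2*m - 8) = (m + 2)^3*(m - 4)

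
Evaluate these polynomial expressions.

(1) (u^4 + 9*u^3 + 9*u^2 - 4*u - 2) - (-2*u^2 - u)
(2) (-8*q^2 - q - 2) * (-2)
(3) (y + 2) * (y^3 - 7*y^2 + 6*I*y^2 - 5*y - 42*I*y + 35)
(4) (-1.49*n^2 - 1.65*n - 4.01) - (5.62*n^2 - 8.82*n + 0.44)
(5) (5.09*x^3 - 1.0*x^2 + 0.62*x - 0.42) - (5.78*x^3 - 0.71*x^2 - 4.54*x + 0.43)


(1) = u^4 + 9*u^3 + 11*u^2 - 3*u - 2
(2) = 16*q^2 + 2*q + 4
(3) = y^4 - 5*y^3 + 6*I*y^3 - 19*y^2 - 30*I*y^2 + 25*y - 84*I*y + 70
(4) = -7.11*n^2 + 7.17*n - 4.45
(5) = -0.69*x^3 - 0.29*x^2 + 5.16*x - 0.85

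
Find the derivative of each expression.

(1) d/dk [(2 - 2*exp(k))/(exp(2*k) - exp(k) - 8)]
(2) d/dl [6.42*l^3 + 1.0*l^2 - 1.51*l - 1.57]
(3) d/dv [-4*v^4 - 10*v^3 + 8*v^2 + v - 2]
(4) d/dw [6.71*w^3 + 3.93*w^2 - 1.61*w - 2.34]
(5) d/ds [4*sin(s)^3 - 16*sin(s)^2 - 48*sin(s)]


(1) = 2*(-(1 - exp(k))*(2*exp(k) - 1) - exp(2*k) + exp(k) + 8)*exp(k)/(-exp(2*k) + exp(k) + 8)^2
(2) = 19.26*l^2 + 2.0*l - 1.51
(3) = -16*v^3 - 30*v^2 + 16*v + 1
(4) = 20.13*w^2 + 7.86*w - 1.61
(5) = 4*(3*sin(s)^2 - 8*sin(s) - 12)*cos(s)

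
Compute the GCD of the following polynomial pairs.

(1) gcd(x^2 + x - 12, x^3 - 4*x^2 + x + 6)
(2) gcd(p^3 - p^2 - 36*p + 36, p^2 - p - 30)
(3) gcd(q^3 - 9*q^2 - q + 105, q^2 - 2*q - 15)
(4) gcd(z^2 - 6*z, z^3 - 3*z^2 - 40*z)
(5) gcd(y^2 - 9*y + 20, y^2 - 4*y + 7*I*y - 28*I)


(1) = x - 3
(2) = gcd((p - 6)*(p - 1)*(p + 6), (p - 6)*(p + 5)) = p - 6
(3) = q^2 - 2*q - 15
(4) = gcd(z*(z - 6), z*(z - 8)*(z + 5)) = z
(5) = gcd((y - 5)*(y - 4), (y - 4)*(y + 7*I)) = y - 4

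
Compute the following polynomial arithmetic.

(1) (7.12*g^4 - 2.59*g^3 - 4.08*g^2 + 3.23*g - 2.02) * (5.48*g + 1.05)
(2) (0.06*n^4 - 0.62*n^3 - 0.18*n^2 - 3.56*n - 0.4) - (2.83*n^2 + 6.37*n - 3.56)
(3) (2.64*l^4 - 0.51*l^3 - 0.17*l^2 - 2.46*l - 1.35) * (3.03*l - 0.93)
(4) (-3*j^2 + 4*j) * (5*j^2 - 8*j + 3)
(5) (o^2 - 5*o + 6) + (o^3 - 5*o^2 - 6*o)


(1) = 39.0176*g^5 - 6.7172*g^4 - 25.0779*g^3 + 13.4164*g^2 - 7.6781*g - 2.121
(2) = 0.06*n^4 - 0.62*n^3 - 3.01*n^2 - 9.93*n + 3.16
(3) = 7.9992*l^5 - 4.0005*l^4 - 0.0408*l^3 - 7.2957*l^2 - 1.8027*l + 1.2555
(4) = -15*j^4 + 44*j^3 - 41*j^2 + 12*j
(5) = o^3 - 4*o^2 - 11*o + 6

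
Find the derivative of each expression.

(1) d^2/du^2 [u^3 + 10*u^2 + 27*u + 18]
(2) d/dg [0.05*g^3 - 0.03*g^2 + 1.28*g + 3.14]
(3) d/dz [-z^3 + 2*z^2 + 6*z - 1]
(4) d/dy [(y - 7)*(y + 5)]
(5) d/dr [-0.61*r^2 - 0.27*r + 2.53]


(1) = 6*u + 20
(2) = 0.15*g^2 - 0.06*g + 1.28
(3) = -3*z^2 + 4*z + 6
(4) = 2*y - 2
(5) = -1.22*r - 0.27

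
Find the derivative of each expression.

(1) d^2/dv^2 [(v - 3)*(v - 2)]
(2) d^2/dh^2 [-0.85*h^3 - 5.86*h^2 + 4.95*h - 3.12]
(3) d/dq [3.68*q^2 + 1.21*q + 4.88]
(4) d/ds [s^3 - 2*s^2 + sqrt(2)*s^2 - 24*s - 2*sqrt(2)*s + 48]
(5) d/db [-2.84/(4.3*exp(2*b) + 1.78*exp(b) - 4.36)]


(1) = 2
(2) = -5.1*h - 11.72
(3) = 7.36*q + 1.21
(4) = 3*s^2 - 4*s + 2*sqrt(2)*s - 24 - 2*sqrt(2)
(5) = (24.424*exp(b) + 5.0552)*exp(b)/(4.3*exp(2*b) + 1.78*exp(b) - 4.36)^2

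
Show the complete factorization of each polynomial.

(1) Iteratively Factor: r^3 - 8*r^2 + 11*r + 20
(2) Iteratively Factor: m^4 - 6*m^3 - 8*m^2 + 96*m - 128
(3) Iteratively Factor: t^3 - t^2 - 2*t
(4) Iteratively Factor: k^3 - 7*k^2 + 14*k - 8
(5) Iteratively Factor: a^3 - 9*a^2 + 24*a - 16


(1) = (r + 1)*(r^2 - 9*r + 20) = (r - 4)*(r + 1)*(r - 5)
(2) = (m - 4)*(m^3 - 2*m^2 - 16*m + 32) = (m - 4)^2*(m^2 + 2*m - 8) = (m - 4)^2*(m + 4)*(m - 2)
(3) = (t + 1)*(t^2 - 2*t) = t*(t + 1)*(t - 2)
(4) = (k - 1)*(k^2 - 6*k + 8) = (k - 2)*(k - 1)*(k - 4)
(5) = (a - 4)*(a^2 - 5*a + 4) = (a - 4)*(a - 1)*(a - 4)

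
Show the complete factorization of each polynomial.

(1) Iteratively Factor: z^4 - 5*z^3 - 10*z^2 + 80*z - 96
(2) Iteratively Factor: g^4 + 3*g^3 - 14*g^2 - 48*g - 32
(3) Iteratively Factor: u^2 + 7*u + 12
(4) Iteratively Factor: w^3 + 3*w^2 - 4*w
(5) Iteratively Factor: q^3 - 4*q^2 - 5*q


(1) = (z - 3)*(z^3 - 2*z^2 - 16*z + 32) = (z - 4)*(z - 3)*(z^2 + 2*z - 8) = (z - 4)*(z - 3)*(z - 2)*(z + 4)
(2) = (g - 4)*(g^3 + 7*g^2 + 14*g + 8) = (g - 4)*(g + 4)*(g^2 + 3*g + 2) = (g - 4)*(g + 2)*(g + 4)*(g + 1)
(3) = (u + 3)*(u + 4)
(4) = (w + 4)*(w^2 - w) = (w - 1)*(w + 4)*(w)
(5) = (q + 1)*(q^2 - 5*q) = (q - 5)*(q + 1)*(q)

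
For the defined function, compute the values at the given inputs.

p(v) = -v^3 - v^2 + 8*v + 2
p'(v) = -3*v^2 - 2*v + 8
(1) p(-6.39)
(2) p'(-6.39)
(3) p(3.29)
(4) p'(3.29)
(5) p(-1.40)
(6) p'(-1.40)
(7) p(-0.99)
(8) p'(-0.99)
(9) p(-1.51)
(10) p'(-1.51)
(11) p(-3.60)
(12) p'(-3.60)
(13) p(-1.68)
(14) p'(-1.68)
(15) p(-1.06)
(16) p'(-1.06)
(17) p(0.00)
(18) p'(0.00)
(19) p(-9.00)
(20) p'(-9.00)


(1) = 170.97
(2) = -101.72
(3) = -18.12
(4) = -31.05
(5) = -8.42
(6) = 4.92
(7) = -5.93
(8) = 7.04
(9) = -8.92
(10) = 4.18
(11) = 6.90
(12) = -23.68
(13) = -9.52
(14) = 2.89
(15) = -6.41
(16) = 6.75
(17) = 2.00
(18) = 8.00
(19) = 578.00
(20) = -217.00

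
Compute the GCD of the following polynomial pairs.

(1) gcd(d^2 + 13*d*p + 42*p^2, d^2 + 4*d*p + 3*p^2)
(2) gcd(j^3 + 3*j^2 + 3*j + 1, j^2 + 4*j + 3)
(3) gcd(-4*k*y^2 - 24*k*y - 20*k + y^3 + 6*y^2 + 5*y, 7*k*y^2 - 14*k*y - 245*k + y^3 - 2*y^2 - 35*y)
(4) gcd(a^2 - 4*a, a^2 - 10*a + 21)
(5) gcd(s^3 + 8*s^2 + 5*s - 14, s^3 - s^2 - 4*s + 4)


(1) = gcd((d + 6*p)*(d + 7*p), (d + p)*(d + 3*p)) = 1
(2) = gcd((j + 1)^3, (j + 1)*(j + 3)) = j + 1
(3) = gcd((-4*k + y)*(y + 1)*(y + 5), (7*k + y)*(y - 7)*(y + 5)) = y + 5
(4) = 1
(5) = gcd((s - 1)*(s + 2)*(s + 7), (s - 2)*(s - 1)*(s + 2)) = s^2 + s - 2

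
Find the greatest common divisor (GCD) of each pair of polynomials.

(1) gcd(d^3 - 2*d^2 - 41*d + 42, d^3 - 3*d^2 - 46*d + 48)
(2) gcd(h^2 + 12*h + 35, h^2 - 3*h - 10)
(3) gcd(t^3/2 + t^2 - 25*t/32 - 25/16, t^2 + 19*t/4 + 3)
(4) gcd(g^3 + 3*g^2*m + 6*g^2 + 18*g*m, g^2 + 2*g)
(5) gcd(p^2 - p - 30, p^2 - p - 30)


(1) = gcd((d - 7)*(d - 1)*(d + 6), (d - 8)*(d - 1)*(d + 6)) = d^2 + 5*d - 6
(2) = 1
(3) = gcd((t/2 + 1)*(t - 5/4)*(t + 5/4), (t + 3/4)*(t + 4)) = 1
(4) = gcd(g*(g + 6)*(g + 3*m), g*(g + 2)) = g
(5) = gcd((p - 6)*(p + 5), (p - 6)*(p + 5)) = p^2 - p - 30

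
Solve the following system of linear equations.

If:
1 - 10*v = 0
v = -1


Then:
No Solution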